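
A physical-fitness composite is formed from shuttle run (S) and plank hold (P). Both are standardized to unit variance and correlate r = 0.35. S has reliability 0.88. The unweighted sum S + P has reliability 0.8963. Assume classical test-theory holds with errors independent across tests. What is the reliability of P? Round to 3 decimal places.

0.840

Var(S+P) = 2 + 2·0.35 = 2.700.
True-score variance = ρ_S + ρ_P + 2·0.35, so 0.8963 = (0.88 + ρ_P + 0.70) / 2.700.
ρ_P = 0.8963·2.700 − 0.88 − 0.70 = 0.840.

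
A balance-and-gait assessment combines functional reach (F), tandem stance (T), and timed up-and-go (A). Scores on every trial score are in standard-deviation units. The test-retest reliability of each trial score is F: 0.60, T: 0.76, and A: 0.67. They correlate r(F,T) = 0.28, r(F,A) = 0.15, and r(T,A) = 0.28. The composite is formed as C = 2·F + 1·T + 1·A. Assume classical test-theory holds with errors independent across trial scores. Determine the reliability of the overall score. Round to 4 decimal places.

Var(C) = 2² + 1 + 1 + 2·[2·0.28 + 2·0.15 + 0.28] = 6 + 2.28 = 8.28.
Under uncorrelated errors the observed covariances equal the true-score covariances, so only the own-variance terms attenuate.
True-score variance = [2²·0.60 + 0.76 + 0.67] + 2.28 = 3.83 + 2.28 = 6.11.
Reliability = 6.11 / 8.28 = 0.7379.

0.7379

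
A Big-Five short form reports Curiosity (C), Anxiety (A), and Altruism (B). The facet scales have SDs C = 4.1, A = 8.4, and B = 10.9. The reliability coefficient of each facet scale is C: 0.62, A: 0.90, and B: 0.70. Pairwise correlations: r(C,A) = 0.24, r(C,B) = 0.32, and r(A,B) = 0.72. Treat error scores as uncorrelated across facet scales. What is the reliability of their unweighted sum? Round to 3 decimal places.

Var(C+A+B) = 4.1² + 8.4² + 10.9² + 2·[4.1·8.4·0.24 + 4.1·10.9·0.32 + 8.4·10.9·0.72] = 206.18 + 176.979 = 383.159.
Because errors are independent across components, Cov(Tᵢ,Tⱼ) = Cov(Xᵢ,Xⱼ); the off-diagonal part of the true-score variance is the same as above.
True-score variance = [4.1²·0.62 + 8.4²·0.90 + 10.9²·0.70] + 176.979 = 157.093 + 176.979 = 334.072.
Reliability = 334.072 / 383.159 = 0.872.

0.872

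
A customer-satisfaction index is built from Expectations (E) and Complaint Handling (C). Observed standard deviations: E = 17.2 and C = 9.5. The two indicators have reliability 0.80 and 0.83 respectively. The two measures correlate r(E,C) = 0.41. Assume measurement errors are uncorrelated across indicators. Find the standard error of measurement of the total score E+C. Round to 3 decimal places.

Var(total) = 386.09 + 133.988 = 520.078.
True-score variance = 311.579 + 133.988 = 445.567, so reliability = 0.8567.
Error variance = 520.078 − 445.567 = 74.5105; SEM = √74.5105 = 8.632.

8.632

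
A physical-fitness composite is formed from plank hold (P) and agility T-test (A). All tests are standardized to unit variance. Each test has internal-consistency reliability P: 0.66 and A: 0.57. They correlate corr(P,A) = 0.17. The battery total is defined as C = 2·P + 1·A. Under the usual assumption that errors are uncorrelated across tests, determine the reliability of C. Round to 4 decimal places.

Var(C) = 2² + 1 + 2·[2·0.17] = 5 + 0.68 = 5.68.
Because errors are independent across components, Cov(Tᵢ,Tⱼ) = Cov(Xᵢ,Xⱼ); the off-diagonal part of the true-score variance is the same as above.
True-score variance = [2²·0.66 + 0.57] + 0.68 = 3.21 + 0.68 = 3.89.
Reliability = 3.89 / 5.68 = 0.6849.

0.6849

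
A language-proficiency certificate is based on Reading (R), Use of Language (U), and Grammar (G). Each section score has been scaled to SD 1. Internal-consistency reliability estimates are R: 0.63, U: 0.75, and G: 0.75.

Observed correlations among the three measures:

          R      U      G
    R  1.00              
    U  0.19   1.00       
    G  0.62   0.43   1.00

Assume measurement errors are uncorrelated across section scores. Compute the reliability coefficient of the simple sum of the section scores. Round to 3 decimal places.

0.841

Var(R+U+G) = 3 + 2·[0.19 + 0.62 + 0.43] = 3 + 2.48 = 5.48.
With uncorrelated errors the cross-covariances are all true-score covariance, so they carry over unchanged; only the diagonal terms shrink to ρᵢσᵢ².
True-score variance = [0.63 + 0.75 + 0.75] + 2.48 = 2.13 + 2.48 = 4.61.
Reliability = 4.61 / 5.48 = 0.841.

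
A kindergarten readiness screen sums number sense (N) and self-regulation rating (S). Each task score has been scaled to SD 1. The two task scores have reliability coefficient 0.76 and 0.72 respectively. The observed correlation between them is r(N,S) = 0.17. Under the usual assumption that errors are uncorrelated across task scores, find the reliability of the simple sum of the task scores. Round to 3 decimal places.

Var(N+S) = 2 + 2·[0.17] = 2 + 0.34 = 2.34.
Because errors are independent across components, Cov(Tᵢ,Tⱼ) = Cov(Xᵢ,Xⱼ); the off-diagonal part of the true-score variance is the same as above.
True-score variance = [0.76 + 0.72] + 0.34 = 1.48 + 0.34 = 1.82.
Reliability = 1.82 / 2.34 = 0.778.

0.778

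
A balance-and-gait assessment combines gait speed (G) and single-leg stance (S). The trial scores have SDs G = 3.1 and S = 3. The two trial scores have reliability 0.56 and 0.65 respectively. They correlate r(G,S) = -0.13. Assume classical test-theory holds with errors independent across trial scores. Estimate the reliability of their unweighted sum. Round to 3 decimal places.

Var(G+S) = 3.1² + 3² + 2·[3.1·3·(-0.13)] = 18.61 − 2.418 = 16.192.
Because errors are independent across components, Cov(Tᵢ,Tⱼ) = Cov(Xᵢ,Xⱼ); the off-diagonal part of the true-score variance is the same as above.
True-score variance = [3.1²·0.56 + 3²·0.65] − 2.418 = 11.2316 − 2.418 = 8.8136.
Reliability = 8.8136 / 16.192 = 0.544.

0.544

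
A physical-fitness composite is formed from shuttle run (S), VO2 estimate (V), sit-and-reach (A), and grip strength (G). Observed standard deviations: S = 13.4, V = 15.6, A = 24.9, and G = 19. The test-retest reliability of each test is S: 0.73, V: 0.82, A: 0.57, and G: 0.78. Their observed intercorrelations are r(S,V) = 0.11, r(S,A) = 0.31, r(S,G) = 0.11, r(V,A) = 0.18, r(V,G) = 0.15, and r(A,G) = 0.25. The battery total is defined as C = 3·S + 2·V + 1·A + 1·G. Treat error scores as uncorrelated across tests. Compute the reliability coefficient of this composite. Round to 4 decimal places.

0.8203

Var(C) = 3²·13.4² + 2²·15.6² + 24.9² + 19² + 2·[6·13.4·15.6·0.11 + 3·13.4·24.9·0.31 + 3·13.4·19·0.11 + 2·15.6·24.9·0.18 + 2·15.6·19·0.15 + 24.9·19·0.25] = 3570.49 + 1758.64 = 5329.13.
Under uncorrelated errors the observed covariances equal the true-score covariances, so only the own-variance terms attenuate.
True-score variance = [3²·13.4²·0.73 + 2²·15.6²·0.82 + 24.9²·0.57 + 19²·0.78] + 1758.64 = 2612.92 + 1758.64 = 4371.56.
Reliability = 4371.56 / 5329.13 = 0.8203.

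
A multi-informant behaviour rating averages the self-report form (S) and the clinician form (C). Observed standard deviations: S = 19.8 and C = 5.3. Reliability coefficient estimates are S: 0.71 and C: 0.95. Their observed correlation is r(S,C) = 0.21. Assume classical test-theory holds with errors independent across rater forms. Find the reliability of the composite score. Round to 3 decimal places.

Var(S+C) = 19.8² + 5.3² + 2·[19.8·5.3·0.21] = 420.13 + 44.0748 = 464.205.
Under uncorrelated errors the observed covariances equal the true-score covariances, so only the own-variance terms attenuate.
True-score variance = [19.8²·0.71 + 5.3²·0.95] + 44.0748 = 305.034 + 44.0748 = 349.109.
Reliability = 349.109 / 464.205 = 0.752.

0.752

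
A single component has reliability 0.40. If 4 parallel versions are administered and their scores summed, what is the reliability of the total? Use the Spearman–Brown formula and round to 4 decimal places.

ρ_k = kρ / (1 + (k−1)ρ) = 4·0.40 / (1 + 3·0.40) = 1.600 / 2.200 = 0.7273.

0.7273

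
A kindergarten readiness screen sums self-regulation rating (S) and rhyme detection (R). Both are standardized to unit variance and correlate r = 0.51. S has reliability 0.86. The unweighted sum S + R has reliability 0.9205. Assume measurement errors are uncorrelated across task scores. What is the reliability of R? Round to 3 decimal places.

0.900

Var(S+R) = 2 + 2·0.51 = 3.020.
True-score variance = ρ_S + ρ_R + 2·0.51, so 0.9205 = (0.86 + ρ_R + 1.02) / 3.020.
ρ_R = 0.9205·3.020 − 0.86 − 1.02 = 0.900.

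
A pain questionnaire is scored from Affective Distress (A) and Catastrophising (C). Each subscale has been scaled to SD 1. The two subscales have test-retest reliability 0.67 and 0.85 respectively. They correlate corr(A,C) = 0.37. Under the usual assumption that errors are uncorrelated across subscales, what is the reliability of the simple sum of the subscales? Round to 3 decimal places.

Var(A+C) = 2 + 2·[0.37] = 2 + 0.74 = 2.74.
Because errors are independent across components, Cov(Tᵢ,Tⱼ) = Cov(Xᵢ,Xⱼ); the off-diagonal part of the true-score variance is the same as above.
True-score variance = [0.67 + 0.85] + 0.74 = 1.52 + 0.74 = 2.26.
Reliability = 2.26 / 2.74 = 0.825.

0.825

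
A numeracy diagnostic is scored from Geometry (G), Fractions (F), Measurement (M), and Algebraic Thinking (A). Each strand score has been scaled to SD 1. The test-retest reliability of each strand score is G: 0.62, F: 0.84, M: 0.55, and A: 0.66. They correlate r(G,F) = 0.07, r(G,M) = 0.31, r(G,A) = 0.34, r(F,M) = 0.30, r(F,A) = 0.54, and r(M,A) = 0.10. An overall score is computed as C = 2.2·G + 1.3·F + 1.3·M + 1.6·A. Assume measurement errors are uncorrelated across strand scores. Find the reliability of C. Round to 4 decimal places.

0.8034

Var(C) = 2.2² + 1.3² + 1.3² + 1.6² + 2·[2.86·0.07 + 2.86·0.31 + 3.52·0.34 + 1.69·0.30 + 2.08·0.54 + 2.08·0.10] = 10.78 + 8.2436 = 19.0236.
With uncorrelated errors the cross-covariances are all true-score covariance, so they carry over unchanged; only the diagonal terms shrink to ρᵢσᵢ².
True-score variance = [2.2²·0.62 + 1.3²·0.84 + 1.3²·0.55 + 1.6²·0.66] + 8.2436 = 7.0395 + 8.2436 = 15.2831.
Reliability = 15.2831 / 19.0236 = 0.8034.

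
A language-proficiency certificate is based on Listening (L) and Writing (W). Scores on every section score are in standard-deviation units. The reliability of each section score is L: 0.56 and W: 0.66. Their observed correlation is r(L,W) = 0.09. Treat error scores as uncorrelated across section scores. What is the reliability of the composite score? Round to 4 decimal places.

0.6422

Var(L+W) = 2 + 2·[0.09] = 2 + 0.18 = 2.18.
Because errors are independent across components, Cov(Tᵢ,Tⱼ) = Cov(Xᵢ,Xⱼ); the off-diagonal part of the true-score variance is the same as above.
True-score variance = [0.56 + 0.66] + 0.18 = 1.22 + 0.18 = 1.4.
Reliability = 1.4 / 2.18 = 0.6422.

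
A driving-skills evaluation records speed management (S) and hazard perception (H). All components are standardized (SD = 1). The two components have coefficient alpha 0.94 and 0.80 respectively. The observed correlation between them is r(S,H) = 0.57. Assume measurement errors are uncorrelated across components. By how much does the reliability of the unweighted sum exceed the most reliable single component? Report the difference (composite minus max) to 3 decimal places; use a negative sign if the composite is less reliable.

-0.023

Var(sum) = 2 + 1.14 = 3.14; true-score variance = 1.74 + 1.14 = 2.88; composite reliability = 0.9172.
Max component reliability = 0.9400.
Difference = 0.9172 − 0.9400 = -0.023.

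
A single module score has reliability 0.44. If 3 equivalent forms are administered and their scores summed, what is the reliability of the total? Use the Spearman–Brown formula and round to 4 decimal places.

ρ_k = kρ / (1 + (k−1)ρ) = 3·0.44 / (1 + 2·0.44) = 1.320 / 1.880 = 0.7021.

0.7021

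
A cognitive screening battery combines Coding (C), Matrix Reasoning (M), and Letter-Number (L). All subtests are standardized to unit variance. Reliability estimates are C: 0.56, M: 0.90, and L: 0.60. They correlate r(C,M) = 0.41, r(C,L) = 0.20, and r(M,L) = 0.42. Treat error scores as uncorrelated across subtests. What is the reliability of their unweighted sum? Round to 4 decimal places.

Var(C+M+L) = 3 + 2·[0.41 + 0.20 + 0.42] = 3 + 2.06 = 5.06.
Under uncorrelated errors the observed covariances equal the true-score covariances, so only the own-variance terms attenuate.
True-score variance = [0.56 + 0.90 + 0.60] + 2.06 = 2.06 + 2.06 = 4.12.
Reliability = 4.12 / 5.06 = 0.8142.

0.8142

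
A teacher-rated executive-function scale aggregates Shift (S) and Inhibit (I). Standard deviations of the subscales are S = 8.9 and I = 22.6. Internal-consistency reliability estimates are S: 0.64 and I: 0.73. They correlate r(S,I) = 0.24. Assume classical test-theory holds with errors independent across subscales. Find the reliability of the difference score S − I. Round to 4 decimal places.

Var(S−I) = 8.9² + 22.6² − 2·8.9·22.6·0.24 = 589.97 − 96.5472 = 493.423.
Under uncorrelated errors the observed covariances equal the true-score covariances, so only the own-variance terms attenuate.
True-score variance = [8.9²·0.64 + 22.6²·0.73] − 96.5472 = 423.549 − 96.5472 = 327.002.
Reliability = 327.002 / 493.423 = 0.6627.

0.6627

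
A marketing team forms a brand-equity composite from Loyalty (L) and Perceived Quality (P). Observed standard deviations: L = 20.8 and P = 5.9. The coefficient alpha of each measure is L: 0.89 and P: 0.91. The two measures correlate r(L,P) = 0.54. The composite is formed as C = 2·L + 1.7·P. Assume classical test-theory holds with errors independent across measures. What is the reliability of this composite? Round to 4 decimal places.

Var(C) = 2²·20.8² + 1.7²·5.9² + 2·[3.4·20.8·5.9·0.54] = 1831.16 + 450.628 = 2281.79.
With uncorrelated errors the cross-covariances are all true-score covariance, so they carry over unchanged; only the diagonal terms shrink to ρᵢσᵢ².
True-score variance = [2²·20.8²·0.89 + 1.7²·5.9²·0.91] + 450.628 = 1631.75 + 450.628 = 2082.37.
Reliability = 2082.37 / 2281.79 = 0.9126.

0.9126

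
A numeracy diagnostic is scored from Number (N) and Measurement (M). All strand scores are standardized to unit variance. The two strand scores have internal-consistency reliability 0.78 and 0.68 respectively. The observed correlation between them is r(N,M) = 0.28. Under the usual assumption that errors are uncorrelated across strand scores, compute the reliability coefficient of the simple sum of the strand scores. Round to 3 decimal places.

0.789

Var(N+M) = 2 + 2·[0.28] = 2 + 0.56 = 2.56.
Because errors are independent across components, Cov(Tᵢ,Tⱼ) = Cov(Xᵢ,Xⱼ); the off-diagonal part of the true-score variance is the same as above.
True-score variance = [0.78 + 0.68] + 0.56 = 1.46 + 0.56 = 2.02.
Reliability = 2.02 / 2.56 = 0.789.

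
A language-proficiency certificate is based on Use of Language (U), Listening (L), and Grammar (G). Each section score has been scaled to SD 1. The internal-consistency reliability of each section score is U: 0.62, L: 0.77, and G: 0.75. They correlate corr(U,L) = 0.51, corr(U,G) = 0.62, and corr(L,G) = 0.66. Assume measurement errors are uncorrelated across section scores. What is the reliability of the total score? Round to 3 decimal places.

0.869

Var(U+L+G) = 3 + 2·[0.51 + 0.62 + 0.66] = 3 + 3.58 = 6.58.
Under uncorrelated errors the observed covariances equal the true-score covariances, so only the own-variance terms attenuate.
True-score variance = [0.62 + 0.77 + 0.75] + 3.58 = 2.14 + 3.58 = 5.72.
Reliability = 5.72 / 6.58 = 0.869.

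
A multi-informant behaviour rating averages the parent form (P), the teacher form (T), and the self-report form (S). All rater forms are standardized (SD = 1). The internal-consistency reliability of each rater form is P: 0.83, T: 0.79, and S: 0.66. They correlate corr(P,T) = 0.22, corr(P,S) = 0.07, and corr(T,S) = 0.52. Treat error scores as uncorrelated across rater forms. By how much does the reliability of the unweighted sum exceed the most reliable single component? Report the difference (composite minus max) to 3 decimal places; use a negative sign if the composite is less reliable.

0.014

Var(sum) = 3 + 1.62 = 4.62; true-score variance = 2.28 + 1.62 = 3.9; composite reliability = 0.8442.
Max component reliability = 0.8300.
Difference = 0.8442 − 0.8300 = 0.014.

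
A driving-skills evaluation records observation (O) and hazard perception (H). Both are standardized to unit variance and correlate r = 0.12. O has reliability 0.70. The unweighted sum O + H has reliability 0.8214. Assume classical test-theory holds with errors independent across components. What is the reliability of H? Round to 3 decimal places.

Var(O+H) = 2 + 2·0.12 = 2.240.
True-score variance = ρ_O + ρ_H + 2·0.12, so 0.8214 = (0.70 + ρ_H + 0.24) / 2.240.
ρ_H = 0.8214·2.240 − 0.70 − 0.24 = 0.900.

0.900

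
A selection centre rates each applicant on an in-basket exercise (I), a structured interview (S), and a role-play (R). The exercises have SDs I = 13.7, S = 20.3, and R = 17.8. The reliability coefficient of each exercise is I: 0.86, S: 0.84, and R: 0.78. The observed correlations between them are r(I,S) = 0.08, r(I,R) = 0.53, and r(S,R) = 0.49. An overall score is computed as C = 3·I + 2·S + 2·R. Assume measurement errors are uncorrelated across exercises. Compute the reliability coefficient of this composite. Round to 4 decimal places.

0.9006

Var(C) = 3²·13.7² + 2²·20.3² + 2²·17.8² + 2·[6·13.7·20.3·0.08 + 6·13.7·17.8·0.53 + 4·20.3·17.8·0.49] = 4604.93 + 3234.39 = 7839.32.
Because errors are independent across components, Cov(Tᵢ,Tⱼ) = Cov(Xᵢ,Xⱼ); the off-diagonal part of the true-score variance is the same as above.
True-score variance = [3²·13.7²·0.86 + 2²·20.3²·0.84 + 2²·17.8²·0.78] + 3234.39 = 3825.88 + 3234.39 = 7060.27.
Reliability = 7060.27 / 7839.32 = 0.9006.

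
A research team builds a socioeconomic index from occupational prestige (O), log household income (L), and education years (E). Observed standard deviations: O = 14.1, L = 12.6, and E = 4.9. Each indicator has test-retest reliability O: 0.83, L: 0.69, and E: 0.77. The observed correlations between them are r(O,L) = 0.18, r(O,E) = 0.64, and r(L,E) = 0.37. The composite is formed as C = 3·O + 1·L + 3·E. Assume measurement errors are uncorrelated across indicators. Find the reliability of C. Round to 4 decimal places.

0.8774

Var(C) = 3²·14.1² + 12.6² + 3²·4.9² + 2·[3·14.1·12.6·0.18 + 9·14.1·4.9·0.64 + 3·12.6·4.9·0.37] = 2164.14 + 1124.85 = 3288.99.
Because errors are independent across components, Cov(Tᵢ,Tⱼ) = Cov(Xᵢ,Xⱼ); the off-diagonal part of the true-score variance is the same as above.
True-score variance = [3²·14.1²·0.83 + 12.6²·0.69 + 3²·4.9²·0.77] + 1124.85 = 1761.04 + 1124.85 = 2885.9.
Reliability = 2885.9 / 3288.99 = 0.8774.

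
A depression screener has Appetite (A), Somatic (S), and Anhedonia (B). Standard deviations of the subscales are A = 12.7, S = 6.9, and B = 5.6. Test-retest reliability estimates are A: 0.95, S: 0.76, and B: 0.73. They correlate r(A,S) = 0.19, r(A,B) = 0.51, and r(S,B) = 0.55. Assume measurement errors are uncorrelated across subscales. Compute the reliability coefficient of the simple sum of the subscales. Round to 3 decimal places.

0.928

Var(A+S+B) = 12.7² + 6.9² + 5.6² + 2·[12.7·6.9·0.19 + 12.7·5.6·0.51 + 6.9·5.6·0.55] = 240.26 + 148.346 = 388.606.
Because errors are independent across components, Cov(Tᵢ,Tⱼ) = Cov(Xᵢ,Xⱼ); the off-diagonal part of the true-score variance is the same as above.
True-score variance = [12.7²·0.95 + 6.9²·0.76 + 5.6²·0.73] + 148.346 = 212.302 + 148.346 = 360.648.
Reliability = 360.648 / 388.606 = 0.928.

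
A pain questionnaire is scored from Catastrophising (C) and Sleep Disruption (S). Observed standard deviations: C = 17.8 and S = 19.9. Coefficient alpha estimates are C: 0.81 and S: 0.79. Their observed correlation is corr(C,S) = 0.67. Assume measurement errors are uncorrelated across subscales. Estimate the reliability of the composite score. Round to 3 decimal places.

0.879

Var(C+S) = 17.8² + 19.9² + 2·[17.8·19.9·0.67] = 712.85 + 474.655 = 1187.5.
Under uncorrelated errors the observed covariances equal the true-score covariances, so only the own-variance terms attenuate.
True-score variance = [17.8²·0.81 + 19.9²·0.79] + 474.655 = 569.488 + 474.655 = 1044.14.
Reliability = 1044.14 / 1187.5 = 0.879.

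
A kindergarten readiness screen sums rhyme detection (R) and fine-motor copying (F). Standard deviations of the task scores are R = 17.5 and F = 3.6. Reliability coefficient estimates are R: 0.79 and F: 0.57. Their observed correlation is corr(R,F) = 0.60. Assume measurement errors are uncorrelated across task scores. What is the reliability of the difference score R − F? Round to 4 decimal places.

0.7131

Var(R−F) = 17.5² + 3.6² − 2·17.5·3.6·0.60 = 319.21 − 75.6 = 243.61.
Under uncorrelated errors the observed covariances equal the true-score covariances, so only the own-variance terms attenuate.
True-score variance = [17.5²·0.79 + 3.6²·0.57] − 75.6 = 249.325 − 75.6 = 173.725.
Reliability = 173.725 / 243.61 = 0.7131.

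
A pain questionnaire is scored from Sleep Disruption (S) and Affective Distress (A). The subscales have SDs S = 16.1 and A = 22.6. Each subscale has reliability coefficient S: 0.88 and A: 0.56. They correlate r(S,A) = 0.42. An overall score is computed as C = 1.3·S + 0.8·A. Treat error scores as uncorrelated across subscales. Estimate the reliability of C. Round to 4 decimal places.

Var(C) = 1.3²·16.1² + 0.8²·22.6² + 2·[1.04·16.1·22.6·0.42] = 764.951 + 317.868 = 1082.82.
Under uncorrelated errors the observed covariances equal the true-score covariances, so only the own-variance terms attenuate.
True-score variance = [1.3²·16.1²·0.88 + 0.8²·22.6²·0.56] + 317.868 = 568.553 + 317.868 = 886.422.
Reliability = 886.422 / 1082.82 = 0.8186.

0.8186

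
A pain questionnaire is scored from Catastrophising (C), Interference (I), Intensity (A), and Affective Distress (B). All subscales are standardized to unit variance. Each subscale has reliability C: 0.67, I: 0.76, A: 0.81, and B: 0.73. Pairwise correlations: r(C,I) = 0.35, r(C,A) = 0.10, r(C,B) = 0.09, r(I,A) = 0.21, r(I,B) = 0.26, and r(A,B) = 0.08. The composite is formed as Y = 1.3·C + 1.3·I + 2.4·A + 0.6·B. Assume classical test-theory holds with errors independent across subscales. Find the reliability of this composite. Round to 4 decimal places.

0.8391

Var(Y) = 1.3² + 1.3² + 2.4² + 0.6² + 2·[1.69·0.35 + 3.12·0.10 + 0.78·0.09 + 3.12·0.21 + 0.78·0.26 + 1.44·0.08] = 9.5 + 3.8938 = 13.3938.
With uncorrelated errors the cross-covariances are all true-score covariance, so they carry over unchanged; only the diagonal terms shrink to ρᵢσᵢ².
True-score variance = [1.3²·0.67 + 1.3²·0.76 + 2.4²·0.81 + 0.6²·0.73] + 3.8938 = 7.3451 + 3.8938 = 11.2389.
Reliability = 11.2389 / 13.3938 = 0.8391.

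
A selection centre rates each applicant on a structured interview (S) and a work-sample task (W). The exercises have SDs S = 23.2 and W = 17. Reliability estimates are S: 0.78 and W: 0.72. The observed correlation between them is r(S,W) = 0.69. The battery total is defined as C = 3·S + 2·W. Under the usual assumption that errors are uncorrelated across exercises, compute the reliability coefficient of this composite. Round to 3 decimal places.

Var(C) = 3²·23.2² + 2²·17² + 2·[6·23.2·17·0.69] = 6000.16 + 3265.63 = 9265.79.
With uncorrelated errors the cross-covariances are all true-score covariance, so they carry over unchanged; only the diagonal terms shrink to ρᵢσᵢ².
True-score variance = [3²·23.2²·0.78 + 2²·17²·0.72] + 3265.63 = 4610.76 + 3265.63 = 7876.4.
Reliability = 7876.4 / 9265.79 = 0.850.

0.850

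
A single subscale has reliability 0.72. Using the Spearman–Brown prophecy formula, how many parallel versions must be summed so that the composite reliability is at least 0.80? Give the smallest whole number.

k ≥ ρ*(1−ρ₁)/(ρ₁(1−ρ*)) = 0.80·0.28 / (0.72·0.20) = 1.556.
Smallest integer k = 2.

2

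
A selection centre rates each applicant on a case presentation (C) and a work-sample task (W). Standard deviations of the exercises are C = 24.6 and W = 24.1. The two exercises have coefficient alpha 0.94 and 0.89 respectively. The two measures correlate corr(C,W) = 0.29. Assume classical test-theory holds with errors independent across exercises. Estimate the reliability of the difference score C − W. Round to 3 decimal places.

0.881

Var(C−W) = 24.6² + 24.1² − 2·24.6·24.1·0.29 = 1185.97 − 343.859 = 842.111.
Under uncorrelated errors the observed covariances equal the true-score covariances, so only the own-variance terms attenuate.
True-score variance = [24.6²·0.94 + 24.1²·0.89] − 343.859 = 1085.77 − 343.859 = 741.913.
Reliability = 741.913 / 842.111 = 0.881.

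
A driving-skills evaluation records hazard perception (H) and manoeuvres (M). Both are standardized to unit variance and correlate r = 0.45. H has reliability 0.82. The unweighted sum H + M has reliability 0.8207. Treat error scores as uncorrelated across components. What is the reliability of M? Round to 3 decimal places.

0.660

Var(H+M) = 2 + 2·0.45 = 2.900.
True-score variance = ρ_H + ρ_M + 2·0.45, so 0.8207 = (0.82 + ρ_M + 0.90) / 2.900.
ρ_M = 0.8207·2.900 − 0.82 − 0.90 = 0.660.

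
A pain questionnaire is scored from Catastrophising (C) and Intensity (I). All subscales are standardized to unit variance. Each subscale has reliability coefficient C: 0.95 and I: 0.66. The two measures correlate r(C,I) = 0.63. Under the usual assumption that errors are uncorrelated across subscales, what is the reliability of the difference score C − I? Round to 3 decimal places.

0.473

Var(C−I) = 1 + 1 − 2·0.63 = 2 − 1.26 = 0.74.
Under uncorrelated errors the observed covariances equal the true-score covariances, so only the own-variance terms attenuate.
True-score variance = [0.95 + 0.66] − 1.26 = 1.61 − 1.26 = 0.35.
Reliability = 0.35 / 0.74 = 0.473.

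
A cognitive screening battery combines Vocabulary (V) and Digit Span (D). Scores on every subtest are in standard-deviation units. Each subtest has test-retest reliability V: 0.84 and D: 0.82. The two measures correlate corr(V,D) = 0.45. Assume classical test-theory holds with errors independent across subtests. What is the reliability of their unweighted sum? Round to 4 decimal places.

Var(V+D) = 2 + 2·[0.45] = 2 + 0.9 = 2.9.
Because errors are independent across components, Cov(Tᵢ,Tⱼ) = Cov(Xᵢ,Xⱼ); the off-diagonal part of the true-score variance is the same as above.
True-score variance = [0.84 + 0.82] + 0.9 = 1.66 + 0.9 = 2.56.
Reliability = 2.56 / 2.9 = 0.8828.

0.8828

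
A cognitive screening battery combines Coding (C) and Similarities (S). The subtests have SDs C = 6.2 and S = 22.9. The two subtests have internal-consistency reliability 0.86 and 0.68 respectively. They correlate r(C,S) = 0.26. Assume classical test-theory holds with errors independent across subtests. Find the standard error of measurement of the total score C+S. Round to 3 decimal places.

13.160

Var(total) = 562.85 + 73.8296 = 636.68.
True-score variance = 389.657 + 73.8296 = 463.487, so reliability = 0.7280.
Error variance = 636.68 − 463.487 = 173.193; SEM = √173.193 = 13.160.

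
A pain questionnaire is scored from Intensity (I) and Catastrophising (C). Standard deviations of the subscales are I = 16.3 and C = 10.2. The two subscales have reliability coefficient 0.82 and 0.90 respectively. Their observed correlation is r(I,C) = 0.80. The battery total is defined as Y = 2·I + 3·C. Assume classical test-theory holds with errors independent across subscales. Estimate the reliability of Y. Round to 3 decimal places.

0.921

Var(Y) = 2²·16.3² + 3²·10.2² + 2·[6·16.3·10.2·0.80] = 1999.12 + 1596.1 = 3595.22.
Because errors are independent across components, Cov(Tᵢ,Tⱼ) = Cov(Xᵢ,Xⱼ); the off-diagonal part of the true-score variance is the same as above.
True-score variance = [2²·16.3²·0.82 + 3²·10.2²·0.90] + 1596.1 = 1714.19 + 1596.1 = 3310.28.
Reliability = 3310.28 / 3595.22 = 0.921.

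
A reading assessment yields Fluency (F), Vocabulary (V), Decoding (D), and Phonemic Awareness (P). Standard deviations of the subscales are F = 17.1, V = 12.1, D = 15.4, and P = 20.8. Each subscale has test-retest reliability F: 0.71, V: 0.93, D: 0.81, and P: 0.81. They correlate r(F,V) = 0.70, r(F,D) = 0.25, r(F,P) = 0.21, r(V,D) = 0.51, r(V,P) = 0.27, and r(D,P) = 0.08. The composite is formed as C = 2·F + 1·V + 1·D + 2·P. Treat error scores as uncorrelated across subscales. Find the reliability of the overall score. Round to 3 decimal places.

Var(C) = 2²·17.1² + 12.1² + 15.4² + 2²·20.8² + 2·[2·17.1·12.1·0.70 + 2·17.1·15.4·0.25 + 4·17.1·20.8·0.21 + 12.1·15.4·0.51 + 2·12.1·20.8·0.27 + 2·15.4·20.8·0.08] = 3283.77 + 2004.61 = 5288.38.
Under uncorrelated errors the observed covariances equal the true-score covariances, so only the own-variance terms attenuate.
True-score variance = [2²·17.1²·0.71 + 12.1²·0.93 + 15.4²·0.81 + 2²·20.8²·0.81] + 2004.61 = 2560.46 + 2004.61 = 4565.07.
Reliability = 4565.07 / 5288.38 = 0.863.

0.863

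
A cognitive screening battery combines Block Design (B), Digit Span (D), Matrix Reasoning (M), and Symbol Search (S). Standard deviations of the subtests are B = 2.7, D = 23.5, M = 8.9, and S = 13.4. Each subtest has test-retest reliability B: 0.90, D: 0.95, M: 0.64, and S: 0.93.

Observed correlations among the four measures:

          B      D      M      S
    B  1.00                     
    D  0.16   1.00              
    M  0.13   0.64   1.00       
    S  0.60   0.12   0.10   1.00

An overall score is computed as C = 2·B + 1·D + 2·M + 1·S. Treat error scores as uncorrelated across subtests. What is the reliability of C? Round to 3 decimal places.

0.917

Var(C) = 2²·2.7² + 23.5² + 2²·8.9² + 13.4² + 2·[2·2.7·23.5·0.16 + 4·2.7·8.9·0.13 + 2·2.7·13.4·0.60 + 2·23.5·8.9·0.64 + 23.5·13.4·0.12 + 2·8.9·13.4·0.10] = 1077.81 + 811.135 = 1888.95.
With uncorrelated errors the cross-covariances are all true-score covariance, so they carry over unchanged; only the diagonal terms shrink to ρᵢσᵢ².
True-score variance = [2²·2.7²·0.90 + 23.5²·0.95 + 2²·8.9²·0.64 + 13.4²·0.93] + 811.135 = 920.65 + 811.135 = 1731.79.
Reliability = 1731.79 / 1888.95 = 0.917.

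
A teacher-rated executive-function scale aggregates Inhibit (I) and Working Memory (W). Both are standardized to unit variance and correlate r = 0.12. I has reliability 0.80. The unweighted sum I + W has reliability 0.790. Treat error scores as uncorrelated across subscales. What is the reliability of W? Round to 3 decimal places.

Var(I+W) = 2 + 2·0.12 = 2.240.
True-score variance = ρ_I + ρ_W + 2·0.12, so 0.790 = (0.80 + ρ_W + 0.24) / 2.240.
ρ_W = 0.790·2.240 − 0.80 − 0.24 = 0.730.

0.730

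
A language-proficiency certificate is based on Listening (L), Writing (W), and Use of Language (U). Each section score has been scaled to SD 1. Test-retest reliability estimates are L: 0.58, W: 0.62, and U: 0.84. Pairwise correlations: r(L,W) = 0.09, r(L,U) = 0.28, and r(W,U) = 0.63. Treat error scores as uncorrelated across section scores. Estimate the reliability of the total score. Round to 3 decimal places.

Var(L+W+U) = 3 + 2·[0.09 + 0.28 + 0.63] = 3 + 2 = 5.
Under uncorrelated errors the observed covariances equal the true-score covariances, so only the own-variance terms attenuate.
True-score variance = [0.58 + 0.62 + 0.84] + 2 = 2.04 + 2 = 4.04.
Reliability = 4.04 / 5 = 0.808.

0.808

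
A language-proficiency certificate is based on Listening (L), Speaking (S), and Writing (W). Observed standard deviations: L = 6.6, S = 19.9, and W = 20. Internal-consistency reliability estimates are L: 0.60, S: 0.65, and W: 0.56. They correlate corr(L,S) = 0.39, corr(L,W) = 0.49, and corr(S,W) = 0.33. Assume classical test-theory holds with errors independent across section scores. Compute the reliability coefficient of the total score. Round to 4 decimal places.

0.7511

Var(L+S+W) = 6.6² + 19.9² + 20² + 2·[6.6·19.9·0.39 + 6.6·20·0.49 + 19.9·20·0.33] = 839.57 + 494.485 = 1334.06.
Under uncorrelated errors the observed covariances equal the true-score covariances, so only the own-variance terms attenuate.
True-score variance = [6.6²·0.60 + 19.9²·0.65 + 20²·0.56] + 494.485 = 507.543 + 494.485 = 1002.03.
Reliability = 1002.03 / 1334.06 = 0.7511.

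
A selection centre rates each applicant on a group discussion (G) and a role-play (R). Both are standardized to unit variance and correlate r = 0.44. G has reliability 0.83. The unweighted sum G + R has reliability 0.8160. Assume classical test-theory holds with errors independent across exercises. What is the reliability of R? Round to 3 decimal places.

Var(G+R) = 2 + 2·0.44 = 2.880.
True-score variance = ρ_G + ρ_R + 2·0.44, so 0.8160 = (0.83 + ρ_R + 0.88) / 2.880.
ρ_R = 0.8160·2.880 − 0.83 − 0.88 = 0.640.

0.640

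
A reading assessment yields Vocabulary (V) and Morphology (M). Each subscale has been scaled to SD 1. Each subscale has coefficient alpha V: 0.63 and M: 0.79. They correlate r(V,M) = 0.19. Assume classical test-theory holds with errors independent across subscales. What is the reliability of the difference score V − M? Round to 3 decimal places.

0.642

Var(V−M) = 1 + 1 − 2·0.19 = 2 − 0.38 = 1.62.
Because errors are independent across components, Cov(Tᵢ,Tⱼ) = Cov(Xᵢ,Xⱼ); the off-diagonal part of the true-score variance is the same as above.
True-score variance = [0.63 + 0.79] − 0.38 = 1.42 − 0.38 = 1.04.
Reliability = 1.04 / 1.62 = 0.642.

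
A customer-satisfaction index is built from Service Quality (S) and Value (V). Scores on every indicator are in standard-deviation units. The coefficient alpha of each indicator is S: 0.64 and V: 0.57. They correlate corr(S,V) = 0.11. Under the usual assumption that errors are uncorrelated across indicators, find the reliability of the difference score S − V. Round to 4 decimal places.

0.5562

Var(S−V) = 1 + 1 − 2·0.11 = 2 − 0.22 = 1.78.
Under uncorrelated errors the observed covariances equal the true-score covariances, so only the own-variance terms attenuate.
True-score variance = [0.64 + 0.57] − 0.22 = 1.21 − 0.22 = 0.99.
Reliability = 0.99 / 1.78 = 0.5562.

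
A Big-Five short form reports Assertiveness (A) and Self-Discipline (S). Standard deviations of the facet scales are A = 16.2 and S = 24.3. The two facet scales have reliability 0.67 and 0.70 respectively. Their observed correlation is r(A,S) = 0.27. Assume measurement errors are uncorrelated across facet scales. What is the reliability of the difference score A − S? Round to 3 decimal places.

Var(A−S) = 16.2² + 24.3² − 2·16.2·24.3·0.27 = 852.93 − 212.576 = 640.354.
With uncorrelated errors the cross-covariances are all true-score covariance, so they carry over unchanged; only the diagonal terms shrink to ρᵢσᵢ².
True-score variance = [16.2²·0.67 + 24.3²·0.70] − 212.576 = 589.178 − 212.576 = 376.601.
Reliability = 376.601 / 640.354 = 0.588.

0.588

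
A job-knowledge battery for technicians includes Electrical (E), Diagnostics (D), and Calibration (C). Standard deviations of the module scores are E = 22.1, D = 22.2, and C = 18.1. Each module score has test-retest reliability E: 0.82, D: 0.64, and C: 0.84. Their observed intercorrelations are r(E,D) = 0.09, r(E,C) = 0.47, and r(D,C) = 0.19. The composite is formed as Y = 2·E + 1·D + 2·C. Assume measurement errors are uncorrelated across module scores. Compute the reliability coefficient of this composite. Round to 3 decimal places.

Var(Y) = 2²·22.1² + 22.2² + 2²·18.1² + 2·[2·22.1·22.2·0.09 + 4·22.1·18.1·0.47 + 2·22.2·18.1·0.19] = 3756.92 + 1986.04 = 5742.96.
Under uncorrelated errors the observed covariances equal the true-score covariances, so only the own-variance terms attenuate.
True-score variance = [2²·22.1²·0.82 + 22.2²·0.64 + 2²·18.1²·0.84] + 1986.04 = 3018.17 + 1986.04 = 5004.22.
Reliability = 5004.22 / 5742.96 = 0.871.

0.871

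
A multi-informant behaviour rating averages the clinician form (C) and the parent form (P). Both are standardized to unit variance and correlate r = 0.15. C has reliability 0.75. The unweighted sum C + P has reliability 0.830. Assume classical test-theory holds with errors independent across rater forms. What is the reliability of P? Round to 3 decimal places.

Var(C+P) = 2 + 2·0.15 = 2.300.
True-score variance = ρ_C + ρ_P + 2·0.15, so 0.830 = (0.75 + ρ_P + 0.30) / 2.300.
ρ_P = 0.830·2.300 − 0.75 − 0.30 = 0.859.

0.859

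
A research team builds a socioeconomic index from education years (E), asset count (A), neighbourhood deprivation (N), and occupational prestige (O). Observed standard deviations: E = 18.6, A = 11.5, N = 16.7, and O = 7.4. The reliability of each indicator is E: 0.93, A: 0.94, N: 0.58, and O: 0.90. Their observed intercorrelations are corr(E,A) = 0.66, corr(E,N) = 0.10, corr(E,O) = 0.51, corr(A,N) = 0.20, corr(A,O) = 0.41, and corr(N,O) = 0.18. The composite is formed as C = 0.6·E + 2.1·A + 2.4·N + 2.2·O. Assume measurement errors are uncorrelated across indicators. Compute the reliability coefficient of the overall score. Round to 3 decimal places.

Var(C) = 0.6²·18.6² + 2.1²·11.5² + 2.4²·16.7² + 2.2²·7.4² + 2·[1.26·18.6·11.5·0.66 + 1.44·18.6·16.7·0.10 + 1.32·18.6·7.4·0.51 + 5.04·11.5·16.7·0.20 + 4.62·11.5·7.4·0.41 + 5.28·16.7·7.4·0.18] = 2579.21 + 1575 = 4154.21.
Because errors are independent across components, Cov(Tᵢ,Tⱼ) = Cov(Xᵢ,Xⱼ); the off-diagonal part of the true-score variance is the same as above.
True-score variance = [0.6²·18.6²·0.93 + 2.1²·11.5²·0.94 + 2.4²·16.7²·0.58 + 2.2²·7.4²·0.90] + 1575 = 1834.31 + 1575 = 3409.31.
Reliability = 3409.31 / 4154.21 = 0.821.

0.821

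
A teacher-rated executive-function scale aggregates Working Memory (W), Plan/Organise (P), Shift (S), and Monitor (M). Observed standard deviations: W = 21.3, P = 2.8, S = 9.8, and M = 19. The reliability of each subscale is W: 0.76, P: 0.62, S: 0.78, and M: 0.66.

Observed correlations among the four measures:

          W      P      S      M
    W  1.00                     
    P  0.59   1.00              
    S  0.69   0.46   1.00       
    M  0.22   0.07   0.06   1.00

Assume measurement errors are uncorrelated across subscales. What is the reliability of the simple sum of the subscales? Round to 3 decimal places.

Var(W+P+S+M) = 21.3² + 2.8² + 9.8² + 19² + 2·[21.3·2.8·0.59 + 21.3·9.8·0.69 + 21.3·19·0.22 + 2.8·9.8·0.46 + 2.8·19·0.07 + 9.8·19·0.06] = 918.57 + 591.541 = 1510.11.
Because errors are independent across components, Cov(Tᵢ,Tⱼ) = Cov(Xᵢ,Xⱼ); the off-diagonal part of the true-score variance is the same as above.
True-score variance = [21.3²·0.76 + 2.8²·0.62 + 9.8²·0.78 + 19²·0.66] + 591.541 = 662.836 + 591.541 = 1254.38.
Reliability = 1254.38 / 1510.11 = 0.831.

0.831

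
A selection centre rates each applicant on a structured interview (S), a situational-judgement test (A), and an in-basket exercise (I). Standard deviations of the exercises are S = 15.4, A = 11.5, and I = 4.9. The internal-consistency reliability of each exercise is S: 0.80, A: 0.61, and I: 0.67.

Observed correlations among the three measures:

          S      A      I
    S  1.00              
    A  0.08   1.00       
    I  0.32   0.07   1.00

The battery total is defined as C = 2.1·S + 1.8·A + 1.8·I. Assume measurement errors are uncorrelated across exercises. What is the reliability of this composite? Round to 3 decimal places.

0.785

Var(C) = 2.1²·15.4² + 1.8²·11.5² + 1.8²·4.9² + 2·[3.78·15.4·11.5·0.08 + 3.78·15.4·4.9·0.32 + 3.24·11.5·4.9·0.07] = 1552.16 + 315.223 = 1867.38.
Under uncorrelated errors the observed covariances equal the true-score covariances, so only the own-variance terms attenuate.
True-score variance = [2.1²·15.4²·0.80 + 1.8²·11.5²·0.61 + 1.8²·4.9²·0.67] + 315.223 = 1150.2 + 315.223 = 1465.42.
Reliability = 1465.42 / 1867.38 = 0.785.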